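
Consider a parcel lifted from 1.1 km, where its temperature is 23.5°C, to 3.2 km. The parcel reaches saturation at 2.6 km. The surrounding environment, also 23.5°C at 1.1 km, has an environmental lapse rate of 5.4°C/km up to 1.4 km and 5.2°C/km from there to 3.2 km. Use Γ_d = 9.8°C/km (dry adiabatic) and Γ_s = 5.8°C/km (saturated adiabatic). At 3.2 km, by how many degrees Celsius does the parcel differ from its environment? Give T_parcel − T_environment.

Parcel:
  From 1100 m to 2600 m (dry): cools by 9.8 × 1.5 = 14.7°C, giving 8.8°C.
  From 2600 m to 3200 m (saturated): cools by 5.8 × 0.6 = 3.48°C, giving 5.32°C.
Environment:
  From 1100 m to 1400 m (environment, lower layer): cools by 5.4 × 0.3 = 1.62°C, giving 21.88°C.
  From 1400 m to 3200 m (environment, upper layer): cools by 5.2 × 1.8 = 9.36°C, giving 12.52°C.
T_parcel − T_env = 5.32 − 12.52 = -7.2°C

-7.2°C (parcel cooler than environment)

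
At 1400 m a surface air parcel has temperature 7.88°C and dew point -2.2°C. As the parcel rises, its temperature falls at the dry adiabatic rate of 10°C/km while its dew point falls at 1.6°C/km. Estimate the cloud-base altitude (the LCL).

2600 m

T and T_d converge at 10 − 1.6 = 8.4°C per km
Height above start = (7.88 − (-2.2)) / 8.4 = 1.2 km
LCL altitude = 1400 m + 1200 m = 2600 m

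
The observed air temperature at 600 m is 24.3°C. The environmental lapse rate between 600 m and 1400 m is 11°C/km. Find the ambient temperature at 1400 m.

600 → 1400 m (environmental, 11°C/km): ΔT = -11 × 0.8 = -8.8°C → T = 15.5°C

15.5°C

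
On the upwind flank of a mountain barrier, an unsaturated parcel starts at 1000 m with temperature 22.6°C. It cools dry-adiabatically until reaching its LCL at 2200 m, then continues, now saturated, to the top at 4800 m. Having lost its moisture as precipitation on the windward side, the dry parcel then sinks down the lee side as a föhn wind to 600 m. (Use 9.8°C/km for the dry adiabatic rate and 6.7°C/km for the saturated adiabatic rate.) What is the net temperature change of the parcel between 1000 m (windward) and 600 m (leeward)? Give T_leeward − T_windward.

+11.98°C

1000 → 2200 m (dry, 9.8°C/km): ΔT = -9.8 × 1.2 = -11.76°C → T = 10.84°C
2200 → 4800 m (saturated, 6.7°C/km): ΔT = -6.7 × 2.6 = -17.42°C → T = -6.58°C
4800 → 600 m (dry descent, 9.8°C/km): ΔT = +9.8 × 4.2 = +41.16°C → T = 34.58°C
Net change vs windward start: 34.58 − 22.6 = +11.98°C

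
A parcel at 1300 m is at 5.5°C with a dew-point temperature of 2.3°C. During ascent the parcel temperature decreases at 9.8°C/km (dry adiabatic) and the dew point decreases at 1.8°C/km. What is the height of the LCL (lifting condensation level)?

1700 m

T and T_d converge at 9.8 − 1.8 = 8°C per km
Height above start = (5.5 − 2.3) / 8 = 0.4 km
LCL altitude = 1300 m + 400 m = 1700 m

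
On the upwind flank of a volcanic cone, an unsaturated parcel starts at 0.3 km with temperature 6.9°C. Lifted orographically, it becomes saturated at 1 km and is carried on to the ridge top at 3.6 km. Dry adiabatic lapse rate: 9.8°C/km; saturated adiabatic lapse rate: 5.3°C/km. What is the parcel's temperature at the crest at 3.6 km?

Dry to 1000 m: -9.8 × 0.7 km = -6.86°C, so T = 0.04°C.
Saturated to 3600 m: -5.3 × 2.6 km = -13.78°C, so T = -13.74°C.

-13.74°C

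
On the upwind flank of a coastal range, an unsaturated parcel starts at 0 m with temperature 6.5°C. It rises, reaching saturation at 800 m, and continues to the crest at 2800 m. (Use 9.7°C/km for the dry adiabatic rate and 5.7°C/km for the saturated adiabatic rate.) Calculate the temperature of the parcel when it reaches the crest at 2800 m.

Dry to 800 m: -9.7 × 0.8 km = -7.76°C, so T = -1.26°C.
Saturated to 2800 m: -5.7 × 2 km = -11.4°C, so T = -12.66°C.

-12.66°C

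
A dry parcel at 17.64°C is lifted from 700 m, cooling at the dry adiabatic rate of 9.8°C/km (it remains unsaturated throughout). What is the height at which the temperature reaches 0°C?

Height above start = (17.64 − 0) / 9.8 = 1.8 km
Altitude = 700 m + 1800 m = 2500 m

2500 m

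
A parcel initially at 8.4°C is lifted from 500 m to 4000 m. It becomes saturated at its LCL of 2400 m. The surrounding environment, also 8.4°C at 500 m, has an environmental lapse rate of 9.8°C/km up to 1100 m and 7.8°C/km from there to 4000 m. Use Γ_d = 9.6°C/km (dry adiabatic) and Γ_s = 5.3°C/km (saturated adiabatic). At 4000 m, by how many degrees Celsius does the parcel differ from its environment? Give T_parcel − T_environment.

+1.78°C (parcel warmer than environment)

Parcel:
  From 500 m to 2400 m (dry): cools by 9.6 × 1.9 = 18.24°C, giving -9.84°C.
  From 2400 m to 4000 m (saturated): cools by 5.3 × 1.6 = 8.48°C, giving -18.32°C.
Environment:
  From 500 m to 1100 m (environment, lower layer): cools by 9.8 × 0.6 = 5.88°C, giving 2.52°C.
  From 1100 m to 4000 m (environment, upper layer): cools by 7.8 × 2.9 = 22.62°C, giving -20.1°C.
T_parcel − T_env = -18.32 − (-20.1) = +1.78°C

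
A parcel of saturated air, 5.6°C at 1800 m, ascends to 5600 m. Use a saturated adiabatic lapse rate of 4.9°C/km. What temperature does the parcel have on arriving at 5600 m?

-13.02°C

Saturated adiabatic to 5600 m: -4.9 × 3.8 km = -18.62°C, so T = -13.02°C.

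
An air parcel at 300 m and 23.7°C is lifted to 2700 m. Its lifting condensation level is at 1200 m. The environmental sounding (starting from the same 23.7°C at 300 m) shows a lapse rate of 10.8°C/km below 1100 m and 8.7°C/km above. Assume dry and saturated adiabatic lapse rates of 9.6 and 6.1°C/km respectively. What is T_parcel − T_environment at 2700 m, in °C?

+4.77°C (parcel warmer than environment)

Parcel:
  From 300 m to 1200 m (dry): cools by 9.6 × 0.9 = 8.64°C, giving 15.06°C.
  From 1200 m to 2700 m (saturated): cools by 6.1 × 1.5 = 9.15°C, giving 5.91°C.
Environment:
  From 300 m to 1100 m (environment, lower layer): cools by 10.8 × 0.8 = 8.64°C, giving 15.06°C.
  From 1100 m to 2700 m (environment, upper layer): cools by 8.7 × 1.6 = 13.92°C, giving 1.14°C.
T_parcel − T_env = 5.91 − 1.14 = +4.77°C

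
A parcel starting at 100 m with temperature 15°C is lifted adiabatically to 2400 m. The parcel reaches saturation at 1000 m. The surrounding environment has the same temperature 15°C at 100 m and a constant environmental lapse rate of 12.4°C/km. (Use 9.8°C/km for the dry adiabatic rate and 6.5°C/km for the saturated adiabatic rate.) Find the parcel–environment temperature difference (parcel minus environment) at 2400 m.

Parcel:
  100 → 1000 m (dry, 9.8°C/km): ΔT = -9.8 × 0.9 = -8.82°C → T = 6.18°C
  1000 → 2400 m (saturated, 6.5°C/km): ΔT = -6.5 × 1.4 = -9.1°C → T = -2.92°C
Environment:
  100 → 2400 m (environment, 12.4°C/km): ΔT = -12.4 × 2.3 = -28.52°C → T = -13.52°C
T_parcel − T_env = -2.92 − (-13.52) = +10.6°C

+10.6°C (parcel warmer than environment)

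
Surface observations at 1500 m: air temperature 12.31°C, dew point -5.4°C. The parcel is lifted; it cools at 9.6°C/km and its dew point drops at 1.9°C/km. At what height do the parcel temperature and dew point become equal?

T and T_d converge at 9.6 − 1.9 = 7.7°C per km
Height above start = (12.31 − (-5.4)) / 7.7 = 2.3 km
LCL altitude = 1500 m + 2300 m = 3800 m

3800 m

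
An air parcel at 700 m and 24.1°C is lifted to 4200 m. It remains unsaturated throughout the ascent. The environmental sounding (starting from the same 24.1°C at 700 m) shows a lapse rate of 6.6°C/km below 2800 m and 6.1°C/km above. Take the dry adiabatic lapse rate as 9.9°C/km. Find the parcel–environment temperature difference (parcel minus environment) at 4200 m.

Parcel:
  Dry to 4200 m: -9.9 × 3.5 km = -34.65°C, so T = -10.55°C.
Environment:
  Environment, lower layer to 2800 m: -6.6 × 2.1 km = -13.86°C, so T = 10.24°C.
  Environment, upper layer to 4200 m: -6.1 × 1.4 km = -8.54°C, so T = 1.7°C.
T_parcel − T_env = -10.55 − 1.7 = -12.25°C

-12.25°C (parcel cooler than environment)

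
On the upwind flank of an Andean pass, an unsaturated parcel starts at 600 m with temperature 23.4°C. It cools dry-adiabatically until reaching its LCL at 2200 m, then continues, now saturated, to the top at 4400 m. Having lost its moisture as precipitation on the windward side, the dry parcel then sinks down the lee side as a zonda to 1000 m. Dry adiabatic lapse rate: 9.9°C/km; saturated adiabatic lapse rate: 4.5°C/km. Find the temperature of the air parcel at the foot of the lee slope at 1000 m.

600 → 2200 m (dry, 9.9°C/km): ΔT = -9.9 × 1.6 = -15.84°C → T = 7.56°C
2200 → 4400 m (saturated, 4.5°C/km): ΔT = -4.5 × 2.2 = -9.9°C → T = -2.34°C
4400 → 1000 m (dry descent, 9.9°C/km): ΔT = +9.9 × 3.4 = +33.66°C → T = 31.32°C

31.32°C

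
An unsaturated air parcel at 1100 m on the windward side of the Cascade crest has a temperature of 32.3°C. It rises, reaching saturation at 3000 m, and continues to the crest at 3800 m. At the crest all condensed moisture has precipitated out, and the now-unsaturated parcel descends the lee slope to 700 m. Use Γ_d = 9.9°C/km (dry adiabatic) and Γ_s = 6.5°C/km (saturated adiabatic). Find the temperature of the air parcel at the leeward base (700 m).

38.98°C

From 1100 m to 3000 m (dry): cools by 9.9 × 1.9 = 18.81°C, giving 13.49°C.
From 3000 m to 3800 m (saturated): cools by 6.5 × 0.8 = 5.2°C, giving 8.29°C.
From 3800 m to 700 m (dry descent): warms by 9.9 × 3.1 = 30.69°C, giving 38.98°C.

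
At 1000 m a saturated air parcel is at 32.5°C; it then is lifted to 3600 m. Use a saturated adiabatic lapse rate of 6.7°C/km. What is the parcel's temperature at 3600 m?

1000 → 3600 m (saturated adiabatic, 6.7°C/km): ΔT = -6.7 × 2.6 = -17.42°C → T = 15.08°C

15.08°C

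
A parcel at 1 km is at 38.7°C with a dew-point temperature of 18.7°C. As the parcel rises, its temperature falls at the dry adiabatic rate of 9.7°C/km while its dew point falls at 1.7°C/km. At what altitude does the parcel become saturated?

3.5 km

T and T_d converge at 9.7 − 1.7 = 8°C per km
Height above start = (38.7 − 18.7) / 8 = 2.5 km
LCL altitude = 1000 m + 2500 m = 3500 m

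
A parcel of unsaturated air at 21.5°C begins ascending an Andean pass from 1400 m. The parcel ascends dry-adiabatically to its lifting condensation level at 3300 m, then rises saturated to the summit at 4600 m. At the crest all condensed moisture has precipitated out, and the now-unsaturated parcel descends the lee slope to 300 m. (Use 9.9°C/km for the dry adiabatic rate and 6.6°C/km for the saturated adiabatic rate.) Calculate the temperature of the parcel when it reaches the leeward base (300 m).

36.68°C

From 1400 m to 3300 m (dry): cools by 9.9 × 1.9 = 18.81°C, giving 2.69°C.
From 3300 m to 4600 m (saturated): cools by 6.6 × 1.3 = 8.58°C, giving -5.89°C.
From 4600 m to 300 m (dry descent): warms by 9.9 × 4.3 = 42.57°C, giving 36.68°C.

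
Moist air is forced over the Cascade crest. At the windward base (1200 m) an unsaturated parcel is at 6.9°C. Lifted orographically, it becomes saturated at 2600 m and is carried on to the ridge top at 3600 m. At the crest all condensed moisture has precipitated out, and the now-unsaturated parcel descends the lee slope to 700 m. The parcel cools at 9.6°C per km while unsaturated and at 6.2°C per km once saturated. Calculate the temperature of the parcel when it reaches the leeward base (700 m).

15.1°C

1200 → 2600 m (dry, 9.6°C/km): ΔT = -9.6 × 1.4 = -13.44°C → T = -6.54°C
2600 → 3600 m (saturated, 6.2°C/km): ΔT = -6.2 × 1 = -6.2°C → T = -12.74°C
3600 → 700 m (dry descent, 9.6°C/km): ΔT = +9.6 × 2.9 = +27.84°C → T = 15.1°C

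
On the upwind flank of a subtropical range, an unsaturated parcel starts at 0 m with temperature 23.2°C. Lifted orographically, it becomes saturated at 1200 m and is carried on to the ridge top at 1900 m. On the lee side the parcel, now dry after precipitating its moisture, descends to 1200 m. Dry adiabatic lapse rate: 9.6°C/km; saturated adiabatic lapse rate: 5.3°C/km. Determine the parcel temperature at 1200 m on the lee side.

From 0 m to 1200 m (dry): cools by 9.6 × 1.2 = 11.52°C, giving 11.68°C.
From 1200 m to 1900 m (saturated): cools by 5.3 × 0.7 = 3.71°C, giving 7.97°C.
From 1900 m to 1200 m (dry descent): warms by 9.6 × 0.7 = 6.72°C, giving 14.69°C.

14.69°C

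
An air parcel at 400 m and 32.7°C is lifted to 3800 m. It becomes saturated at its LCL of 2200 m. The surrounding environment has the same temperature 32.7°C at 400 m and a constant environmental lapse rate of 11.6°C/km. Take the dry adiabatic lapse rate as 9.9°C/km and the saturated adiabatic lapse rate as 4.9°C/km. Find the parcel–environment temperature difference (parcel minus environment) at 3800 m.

Parcel:
  400–2200 m, dry: Δz = 1.8 km ⇒ ΔT = -17.82°C; T = 14.88°C
  2200–3800 m, saturated: Δz = 1.6 km ⇒ ΔT = -7.84°C; T = 7.04°C
Environment:
  400–3800 m, environment: Δz = 3.4 km ⇒ ΔT = -39.44°C; T = -6.74°C
T_parcel − T_env = 7.04 − (-6.74) = +13.78°C

+13.78°C (parcel warmer than environment)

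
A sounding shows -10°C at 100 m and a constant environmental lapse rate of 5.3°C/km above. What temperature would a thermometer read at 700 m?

-13.18°C

100 → 700 m (environmental, 5.3°C/km): ΔT = -5.3 × 0.6 = -3.18°C → T = -13.18°C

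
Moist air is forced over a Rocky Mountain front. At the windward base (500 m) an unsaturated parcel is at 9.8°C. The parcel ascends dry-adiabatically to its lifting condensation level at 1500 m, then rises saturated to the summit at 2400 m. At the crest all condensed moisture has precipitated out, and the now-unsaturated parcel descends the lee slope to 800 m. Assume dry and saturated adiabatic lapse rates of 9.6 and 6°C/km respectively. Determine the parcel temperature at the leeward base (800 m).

500–1500 m, dry: Δz = 1 km ⇒ ΔT = -9.6°C; T = 0.2°C
1500–2400 m, saturated: Δz = 0.9 km ⇒ ΔT = -5.4°C; T = -5.2°C
2400–800 m, dry descent: Δz = 1.6 km ⇒ ΔT = +15.36°C; T = 10.16°C

10.16°C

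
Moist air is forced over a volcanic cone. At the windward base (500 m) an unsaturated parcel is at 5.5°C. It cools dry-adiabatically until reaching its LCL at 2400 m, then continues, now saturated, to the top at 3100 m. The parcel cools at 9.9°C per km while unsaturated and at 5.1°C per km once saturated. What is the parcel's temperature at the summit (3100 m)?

-16.88°C

500 → 2400 m (dry, 9.9°C/km): ΔT = -9.9 × 1.9 = -18.81°C → T = -13.31°C
2400 → 3100 m (saturated, 5.1°C/km): ΔT = -5.1 × 0.7 = -3.57°C → T = -16.88°C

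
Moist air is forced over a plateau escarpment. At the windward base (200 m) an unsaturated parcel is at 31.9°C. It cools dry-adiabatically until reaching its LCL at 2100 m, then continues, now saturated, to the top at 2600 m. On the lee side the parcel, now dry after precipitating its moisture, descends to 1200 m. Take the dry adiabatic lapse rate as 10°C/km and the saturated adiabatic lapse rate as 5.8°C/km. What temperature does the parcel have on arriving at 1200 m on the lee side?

200–2100 m, dry: Δz = 1.9 km ⇒ ΔT = -19°C; T = 12.9°C
2100–2600 m, saturated: Δz = 0.5 km ⇒ ΔT = -2.9°C; T = 10°C
2600–1200 m, dry descent: Δz = 1.4 km ⇒ ΔT = +14°C; T = 24°C

24°C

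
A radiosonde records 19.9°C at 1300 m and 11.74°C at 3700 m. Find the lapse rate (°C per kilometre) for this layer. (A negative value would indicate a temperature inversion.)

Γ = −ΔT/Δz = (19.9 − 11.74) / (3700 − 1300) m
  = 8.16°C / 2.4 km = 3.4°C/km

3.4°C/km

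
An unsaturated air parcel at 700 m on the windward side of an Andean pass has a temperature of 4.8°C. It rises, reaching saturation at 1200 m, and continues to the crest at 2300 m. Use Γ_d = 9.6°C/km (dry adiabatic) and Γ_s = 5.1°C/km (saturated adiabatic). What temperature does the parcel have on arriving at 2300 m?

Dry to 1200 m: -9.6 × 0.5 km = -4.8°C, so T = 0°C.
Saturated to 2300 m: -5.1 × 1.1 km = -5.61°C, so T = -5.61°C.

-5.61°C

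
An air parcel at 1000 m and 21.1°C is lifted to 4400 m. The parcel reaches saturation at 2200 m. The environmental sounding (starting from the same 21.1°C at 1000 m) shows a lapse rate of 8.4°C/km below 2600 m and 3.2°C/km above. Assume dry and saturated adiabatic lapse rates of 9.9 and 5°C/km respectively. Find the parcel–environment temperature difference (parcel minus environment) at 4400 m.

-3.68°C (parcel cooler than environment)

Parcel:
  Dry to 2200 m: -9.9 × 1.2 km = -11.88°C, so T = 9.22°C.
  Saturated to 4400 m: -5 × 2.2 km = -11°C, so T = -1.78°C.
Environment:
  Environment, lower layer to 2600 m: -8.4 × 1.6 km = -13.44°C, so T = 7.66°C.
  Environment, upper layer to 4400 m: -3.2 × 1.8 km = -5.76°C, so T = 1.9°C.
T_parcel − T_env = -1.78 − 1.9 = -3.68°C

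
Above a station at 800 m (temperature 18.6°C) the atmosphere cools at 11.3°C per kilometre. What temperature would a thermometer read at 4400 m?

From 800 m to 4400 m (environmental): cools by 11.3 × 3.6 = 40.68°C, giving -22.08°C.

-22.08°C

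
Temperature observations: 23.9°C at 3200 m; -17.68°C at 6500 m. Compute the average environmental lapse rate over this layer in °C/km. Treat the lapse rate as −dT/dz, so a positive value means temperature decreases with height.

12.6°C/km

Γ = −ΔT/Δz = (23.9 − (-17.68)) / (6500 − 3200) m
  = 41.58°C / 3.3 km = 12.6°C/km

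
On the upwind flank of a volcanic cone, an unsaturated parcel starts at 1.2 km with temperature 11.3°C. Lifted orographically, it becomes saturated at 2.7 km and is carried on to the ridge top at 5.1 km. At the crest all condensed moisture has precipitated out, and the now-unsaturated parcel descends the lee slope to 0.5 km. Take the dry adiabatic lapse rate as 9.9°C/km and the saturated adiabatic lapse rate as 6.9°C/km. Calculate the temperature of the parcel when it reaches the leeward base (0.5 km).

25.43°C

From 1200 m to 2700 m (dry): cools by 9.9 × 1.5 = 14.85°C, giving -3.55°C.
From 2700 m to 5100 m (saturated): cools by 6.9 × 2.4 = 16.56°C, giving -20.11°C.
From 5100 m to 500 m (dry descent): warms by 9.9 × 4.6 = 45.54°C, giving 25.43°C.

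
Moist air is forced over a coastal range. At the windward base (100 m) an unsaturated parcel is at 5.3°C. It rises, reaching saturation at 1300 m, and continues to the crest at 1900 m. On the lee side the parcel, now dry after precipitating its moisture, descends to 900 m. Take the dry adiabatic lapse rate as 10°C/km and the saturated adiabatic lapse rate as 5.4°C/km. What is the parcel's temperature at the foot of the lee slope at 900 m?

0.06°C

100–1300 m, dry: Δz = 1.2 km ⇒ ΔT = -12°C; T = -6.7°C
1300–1900 m, saturated: Δz = 0.6 km ⇒ ΔT = -3.24°C; T = -9.94°C
1900–900 m, dry descent: Δz = 1 km ⇒ ΔT = +10°C; T = 0.06°C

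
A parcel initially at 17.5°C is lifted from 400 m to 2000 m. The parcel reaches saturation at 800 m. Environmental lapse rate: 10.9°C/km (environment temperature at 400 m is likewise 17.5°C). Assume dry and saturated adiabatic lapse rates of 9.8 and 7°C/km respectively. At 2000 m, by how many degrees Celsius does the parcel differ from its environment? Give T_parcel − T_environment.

Parcel:
  400–800 m, dry: Δz = 0.4 km ⇒ ΔT = -3.92°C; T = 13.58°C
  800–2000 m, saturated: Δz = 1.2 km ⇒ ΔT = -8.4°C; T = 5.18°C
Environment:
  400–2000 m, environment: Δz = 1.6 km ⇒ ΔT = -17.44°C; T = 0.06°C
T_parcel − T_env = 5.18 − 0.06 = +5.12°C

+5.12°C (parcel warmer than environment)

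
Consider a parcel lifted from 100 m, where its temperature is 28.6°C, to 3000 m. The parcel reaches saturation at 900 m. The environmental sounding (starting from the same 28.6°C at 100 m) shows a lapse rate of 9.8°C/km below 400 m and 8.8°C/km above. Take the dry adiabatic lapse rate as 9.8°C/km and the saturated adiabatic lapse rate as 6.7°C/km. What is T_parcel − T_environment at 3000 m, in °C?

+3.91°C (parcel warmer than environment)

Parcel:
  From 100 m to 900 m (dry): cools by 9.8 × 0.8 = 7.84°C, giving 20.76°C.
  From 900 m to 3000 m (saturated): cools by 6.7 × 2.1 = 14.07°C, giving 6.69°C.
Environment:
  From 100 m to 400 m (environment, lower layer): cools by 9.8 × 0.3 = 2.94°C, giving 25.66°C.
  From 400 m to 3000 m (environment, upper layer): cools by 8.8 × 2.6 = 22.88°C, giving 2.78°C.
T_parcel − T_env = 6.69 − 2.78 = +3.91°C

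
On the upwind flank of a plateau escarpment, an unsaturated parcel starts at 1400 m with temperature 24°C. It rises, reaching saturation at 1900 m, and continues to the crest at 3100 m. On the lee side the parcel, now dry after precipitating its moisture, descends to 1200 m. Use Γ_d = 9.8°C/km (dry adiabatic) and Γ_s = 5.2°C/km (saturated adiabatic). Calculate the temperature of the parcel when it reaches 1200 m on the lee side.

31.48°C

Dry to 1900 m: -9.8 × 0.5 km = -4.9°C, so T = 19.1°C.
Saturated to 3100 m: -5.2 × 1.2 km = -6.24°C, so T = 12.86°C.
Dry descent to 1200 m: +9.8 × 1.9 km = +18.62°C, so T = 31.48°C.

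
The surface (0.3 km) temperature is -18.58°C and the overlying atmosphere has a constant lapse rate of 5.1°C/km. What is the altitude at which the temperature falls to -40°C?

Height above start = (-18.58 − (-40)) / 5.1 = 4.2 km
Altitude = 300 m + 4200 m = 4500 m

4.5 km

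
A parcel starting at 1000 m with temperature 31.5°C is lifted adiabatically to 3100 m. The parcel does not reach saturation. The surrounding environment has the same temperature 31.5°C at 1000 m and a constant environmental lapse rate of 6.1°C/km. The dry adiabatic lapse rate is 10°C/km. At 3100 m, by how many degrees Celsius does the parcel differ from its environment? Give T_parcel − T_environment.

Parcel:
  From 1000 m to 3100 m (dry): cools by 10 × 2.1 = 21°C, giving 10.5°C.
Environment:
  From 1000 m to 3100 m (environment): cools by 6.1 × 2.1 = 12.81°C, giving 18.69°C.
T_parcel − T_env = 10.5 − 18.69 = -8.19°C

-8.19°C (parcel cooler than environment)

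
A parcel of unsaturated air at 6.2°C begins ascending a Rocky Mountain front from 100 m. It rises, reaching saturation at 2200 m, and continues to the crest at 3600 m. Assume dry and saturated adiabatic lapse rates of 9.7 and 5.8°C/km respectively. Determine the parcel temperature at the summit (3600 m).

100–2200 m, dry: Δz = 2.1 km ⇒ ΔT = -20.37°C; T = -14.17°C
2200–3600 m, saturated: Δz = 1.4 km ⇒ ΔT = -8.12°C; T = -22.29°C

-22.29°C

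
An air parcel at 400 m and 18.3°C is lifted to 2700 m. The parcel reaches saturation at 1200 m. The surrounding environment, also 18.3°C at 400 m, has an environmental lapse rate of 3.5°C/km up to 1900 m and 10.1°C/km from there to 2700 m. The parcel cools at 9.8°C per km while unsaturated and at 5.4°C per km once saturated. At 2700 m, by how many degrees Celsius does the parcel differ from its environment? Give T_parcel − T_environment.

-2.61°C (parcel cooler than environment)

Parcel:
  Dry to 1200 m: -9.8 × 0.8 km = -7.84°C, so T = 10.46°C.
  Saturated to 2700 m: -5.4 × 1.5 km = -8.1°C, so T = 2.36°C.
Environment:
  Environment, lower layer to 1900 m: -3.5 × 1.5 km = -5.25°C, so T = 13.05°C.
  Environment, upper layer to 2700 m: -10.1 × 0.8 km = -8.08°C, so T = 4.97°C.
T_parcel − T_env = 2.36 − 4.97 = -2.61°C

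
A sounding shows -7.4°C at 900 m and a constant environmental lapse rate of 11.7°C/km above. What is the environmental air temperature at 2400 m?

900–2400 m, environmental: Δz = 1.5 km ⇒ ΔT = -17.55°C; T = -24.95°C

-24.95°C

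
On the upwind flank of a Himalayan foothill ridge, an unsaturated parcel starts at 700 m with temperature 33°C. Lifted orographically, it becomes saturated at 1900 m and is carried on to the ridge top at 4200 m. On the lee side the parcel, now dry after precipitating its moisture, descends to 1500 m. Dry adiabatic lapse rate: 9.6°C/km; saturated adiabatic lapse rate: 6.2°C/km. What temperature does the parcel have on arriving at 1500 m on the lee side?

700–1900 m, dry: Δz = 1.2 km ⇒ ΔT = -11.52°C; T = 21.48°C
1900–4200 m, saturated: Δz = 2.3 km ⇒ ΔT = -14.26°C; T = 7.22°C
4200–1500 m, dry descent: Δz = 2.7 km ⇒ ΔT = +25.92°C; T = 33.14°C

33.14°C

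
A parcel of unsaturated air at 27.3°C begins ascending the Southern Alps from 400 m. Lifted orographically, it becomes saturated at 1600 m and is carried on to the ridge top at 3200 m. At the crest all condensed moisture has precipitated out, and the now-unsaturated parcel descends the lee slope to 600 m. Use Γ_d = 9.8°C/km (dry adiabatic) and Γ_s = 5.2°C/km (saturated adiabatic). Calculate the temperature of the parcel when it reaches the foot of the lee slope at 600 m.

From 400 m to 1600 m (dry): cools by 9.8 × 1.2 = 11.76°C, giving 15.54°C.
From 1600 m to 3200 m (saturated): cools by 5.2 × 1.6 = 8.32°C, giving 7.22°C.
From 3200 m to 600 m (dry descent): warms by 9.8 × 2.6 = 25.48°C, giving 32.7°C.

32.7°C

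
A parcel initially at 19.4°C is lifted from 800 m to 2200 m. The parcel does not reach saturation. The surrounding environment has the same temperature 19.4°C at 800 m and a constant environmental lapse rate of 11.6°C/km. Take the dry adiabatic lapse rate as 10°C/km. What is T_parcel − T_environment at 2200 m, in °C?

Parcel:
  800 → 2200 m (dry, 10°C/km): ΔT = -10 × 1.4 = -14°C → T = 5.4°C
Environment:
  800 → 2200 m (environment, 11.6°C/km): ΔT = -11.6 × 1.4 = -16.24°C → T = 3.16°C
T_parcel − T_env = 5.4 − 3.16 = +2.24°C

+2.24°C (parcel warmer than environment)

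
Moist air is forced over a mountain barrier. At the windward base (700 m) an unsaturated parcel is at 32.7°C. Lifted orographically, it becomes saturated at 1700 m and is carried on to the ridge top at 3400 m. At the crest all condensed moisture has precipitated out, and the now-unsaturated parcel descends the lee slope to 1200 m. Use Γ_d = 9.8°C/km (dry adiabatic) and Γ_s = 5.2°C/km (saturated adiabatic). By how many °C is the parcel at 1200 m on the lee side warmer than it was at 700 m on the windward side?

From 700 m to 1700 m (dry): cools by 9.8 × 1 = 9.8°C, giving 22.9°C.
From 1700 m to 3400 m (saturated): cools by 5.2 × 1.7 = 8.84°C, giving 14.06°C.
From 3400 m to 1200 m (dry descent): warms by 9.8 × 2.2 = 21.56°C, giving 35.62°C.
Net change vs windward start: 35.62 − 32.7 = +2.92°C

+2.92°C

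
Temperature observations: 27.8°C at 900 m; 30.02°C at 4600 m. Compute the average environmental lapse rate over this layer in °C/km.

Γ = −ΔT/Δz = (27.8 − 30.02) / (4600 − 900) m
  = -2.22°C / 3.7 km = -0.6°C/km

-0.6°C/km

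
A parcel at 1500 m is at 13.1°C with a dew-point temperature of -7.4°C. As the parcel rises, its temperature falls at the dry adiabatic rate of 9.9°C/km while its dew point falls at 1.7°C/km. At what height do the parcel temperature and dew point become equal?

T and T_d converge at 9.9 − 1.7 = 8.2°C per km
Height above start = (13.1 − (-7.4)) / 8.2 = 2.5 km
LCL altitude = 1500 m + 2500 m = 4000 m

4000 m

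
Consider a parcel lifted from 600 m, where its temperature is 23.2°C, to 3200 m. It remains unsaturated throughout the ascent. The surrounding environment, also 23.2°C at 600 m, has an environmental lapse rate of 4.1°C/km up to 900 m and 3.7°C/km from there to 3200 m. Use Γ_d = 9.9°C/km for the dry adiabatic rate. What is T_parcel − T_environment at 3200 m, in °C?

Parcel:
  600 → 3200 m (dry, 9.9°C/km): ΔT = -9.9 × 2.6 = -25.74°C → T = -2.54°C
Environment:
  600 → 900 m (environment, lower layer, 4.1°C/km): ΔT = -4.1 × 0.3 = -1.23°C → T = 21.97°C
  900 → 3200 m (environment, upper layer, 3.7°C/km): ΔT = -3.7 × 2.3 = -8.51°C → T = 13.46°C
T_parcel − T_env = -2.54 − 13.46 = -16°C

-16°C (parcel cooler than environment)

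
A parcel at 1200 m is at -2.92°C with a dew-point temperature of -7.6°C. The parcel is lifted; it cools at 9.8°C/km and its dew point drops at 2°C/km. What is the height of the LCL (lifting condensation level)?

T and T_d converge at 9.8 − 2 = 7.8°C per km
Height above start = (-2.92 − (-7.6)) / 7.8 = 0.6 km
LCL altitude = 1200 m + 600 m = 1800 m

1800 m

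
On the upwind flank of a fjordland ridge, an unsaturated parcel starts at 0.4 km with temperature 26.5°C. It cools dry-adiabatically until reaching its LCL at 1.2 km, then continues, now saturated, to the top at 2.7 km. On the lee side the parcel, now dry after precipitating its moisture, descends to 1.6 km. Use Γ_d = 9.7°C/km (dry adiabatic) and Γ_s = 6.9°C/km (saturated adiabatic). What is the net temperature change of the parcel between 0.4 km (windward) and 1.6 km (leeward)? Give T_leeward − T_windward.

-7.44°C

400–1200 m, dry: Δz = 0.8 km ⇒ ΔT = -7.76°C; T = 18.74°C
1200–2700 m, saturated: Δz = 1.5 km ⇒ ΔT = -10.35°C; T = 8.39°C
2700–1600 m, dry descent: Δz = 1.1 km ⇒ ΔT = +10.67°C; T = 19.06°C
Net change vs windward start: 19.06 − 26.5 = -7.44°C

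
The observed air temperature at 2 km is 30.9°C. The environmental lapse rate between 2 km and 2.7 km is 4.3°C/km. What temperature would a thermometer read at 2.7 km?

2000 → 2700 m (environmental, 4.3°C/km): ΔT = -4.3 × 0.7 = -3.01°C → T = 27.89°C

27.89°C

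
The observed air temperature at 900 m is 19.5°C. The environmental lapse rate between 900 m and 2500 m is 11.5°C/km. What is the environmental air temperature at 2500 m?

From 900 m to 2500 m (environmental): cools by 11.5 × 1.6 = 18.4°C, giving 1.1°C.

1.1°C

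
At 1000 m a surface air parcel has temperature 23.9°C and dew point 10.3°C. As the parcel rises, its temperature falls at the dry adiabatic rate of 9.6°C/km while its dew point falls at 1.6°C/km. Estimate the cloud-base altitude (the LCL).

2700 m

T and T_d converge at 9.6 − 1.6 = 8°C per km
Height above start = (23.9 − 10.3) / 8 = 1.7 km
LCL altitude = 1000 m + 1700 m = 2700 m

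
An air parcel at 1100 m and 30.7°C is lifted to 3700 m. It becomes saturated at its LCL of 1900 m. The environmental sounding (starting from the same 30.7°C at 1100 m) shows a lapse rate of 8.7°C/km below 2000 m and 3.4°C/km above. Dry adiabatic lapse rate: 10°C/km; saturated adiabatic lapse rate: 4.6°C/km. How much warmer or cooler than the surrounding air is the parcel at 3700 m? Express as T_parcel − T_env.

Parcel:
  1100–1900 m, dry: Δz = 0.8 km ⇒ ΔT = -8°C; T = 22.7°C
  1900–3700 m, saturated: Δz = 1.8 km ⇒ ΔT = -8.28°C; T = 14.42°C
Environment:
  1100–2000 m, environment, lower layer: Δz = 0.9 km ⇒ ΔT = -7.83°C; T = 22.87°C
  2000–3700 m, environment, upper layer: Δz = 1.7 km ⇒ ΔT = -5.78°C; T = 17.09°C
T_parcel − T_env = 14.42 − 17.09 = -2.67°C

-2.67°C (parcel cooler than environment)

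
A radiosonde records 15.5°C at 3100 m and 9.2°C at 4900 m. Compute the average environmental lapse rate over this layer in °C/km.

3.5°C/km

Γ = −ΔT/Δz = (15.5 − 9.2) / (4900 − 3100) m
  = 6.3°C / 1.8 km = 3.5°C/km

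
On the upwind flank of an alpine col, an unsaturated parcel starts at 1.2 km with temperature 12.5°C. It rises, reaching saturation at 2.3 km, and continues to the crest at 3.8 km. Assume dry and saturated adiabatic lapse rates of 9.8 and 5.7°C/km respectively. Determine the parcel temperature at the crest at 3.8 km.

-6.83°C

1200–2300 m, dry: Δz = 1.1 km ⇒ ΔT = -10.78°C; T = 1.72°C
2300–3800 m, saturated: Δz = 1.5 km ⇒ ΔT = -8.55°C; T = -6.83°C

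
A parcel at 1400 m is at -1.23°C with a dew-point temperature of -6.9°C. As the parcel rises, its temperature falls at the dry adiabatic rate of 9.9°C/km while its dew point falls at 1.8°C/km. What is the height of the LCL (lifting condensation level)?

2100 m

T and T_d converge at 9.9 − 1.8 = 8.1°C per km
Height above start = (-1.23 − (-6.9)) / 8.1 = 0.7 km
LCL altitude = 1400 m + 700 m = 2100 m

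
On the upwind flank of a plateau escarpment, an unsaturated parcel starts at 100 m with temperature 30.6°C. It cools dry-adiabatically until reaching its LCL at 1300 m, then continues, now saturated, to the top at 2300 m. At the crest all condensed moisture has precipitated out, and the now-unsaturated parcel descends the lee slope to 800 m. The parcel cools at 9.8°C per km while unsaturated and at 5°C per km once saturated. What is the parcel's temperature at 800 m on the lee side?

28.54°C

100 → 1300 m (dry, 9.8°C/km): ΔT = -9.8 × 1.2 = -11.76°C → T = 18.84°C
1300 → 2300 m (saturated, 5°C/km): ΔT = -5 × 1 = -5°C → T = 13.84°C
2300 → 800 m (dry descent, 9.8°C/km): ΔT = +9.8 × 1.5 = +14.7°C → T = 28.54°C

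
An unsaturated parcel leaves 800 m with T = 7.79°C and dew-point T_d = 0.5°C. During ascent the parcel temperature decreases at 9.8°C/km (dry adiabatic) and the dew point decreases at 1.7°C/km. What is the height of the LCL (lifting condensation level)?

T and T_d converge at 9.8 − 1.7 = 8.1°C per km
Height above start = (7.79 − 0.5) / 8.1 = 0.9 km
LCL altitude = 800 m + 900 m = 1700 m

1700 m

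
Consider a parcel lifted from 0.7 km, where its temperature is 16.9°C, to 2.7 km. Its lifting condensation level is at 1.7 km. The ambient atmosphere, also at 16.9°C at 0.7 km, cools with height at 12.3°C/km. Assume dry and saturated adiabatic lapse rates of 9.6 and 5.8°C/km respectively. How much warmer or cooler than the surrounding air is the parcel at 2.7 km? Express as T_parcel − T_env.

+9.2°C (parcel warmer than environment)

Parcel:
  700–1700 m, dry: Δz = 1 km ⇒ ΔT = -9.6°C; T = 7.3°C
  1700–2700 m, saturated: Δz = 1 km ⇒ ΔT = -5.8°C; T = 1.5°C
Environment:
  700–2700 m, environment: Δz = 2 km ⇒ ΔT = -24.6°C; T = -7.7°C
T_parcel − T_env = 1.5 − (-7.7) = +9.2°C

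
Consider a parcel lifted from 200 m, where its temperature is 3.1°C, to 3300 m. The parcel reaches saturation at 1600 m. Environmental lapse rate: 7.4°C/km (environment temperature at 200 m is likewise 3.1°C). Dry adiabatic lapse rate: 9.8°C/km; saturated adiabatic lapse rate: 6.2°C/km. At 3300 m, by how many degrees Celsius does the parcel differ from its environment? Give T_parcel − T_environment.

-1.32°C (parcel cooler than environment)

Parcel:
  200 → 1600 m (dry, 9.8°C/km): ΔT = -9.8 × 1.4 = -13.72°C → T = -10.62°C
  1600 → 3300 m (saturated, 6.2°C/km): ΔT = -6.2 × 1.7 = -10.54°C → T = -21.16°C
Environment:
  200 → 3300 m (environment, 7.4°C/km): ΔT = -7.4 × 3.1 = -22.94°C → T = -19.84°C
T_parcel − T_env = -21.16 − (-19.84) = -1.32°C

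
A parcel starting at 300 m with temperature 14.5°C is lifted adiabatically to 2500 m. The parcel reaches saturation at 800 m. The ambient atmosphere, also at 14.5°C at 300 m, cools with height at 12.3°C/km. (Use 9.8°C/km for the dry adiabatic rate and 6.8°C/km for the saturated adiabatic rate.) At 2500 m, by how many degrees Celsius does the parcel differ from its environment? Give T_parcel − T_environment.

+10.6°C (parcel warmer than environment)

Parcel:
  300–800 m, dry: Δz = 0.5 km ⇒ ΔT = -4.9°C; T = 9.6°C
  800–2500 m, saturated: Δz = 1.7 km ⇒ ΔT = -11.56°C; T = -1.96°C
Environment:
  300–2500 m, environment: Δz = 2.2 km ⇒ ΔT = -27.06°C; T = -12.56°C
T_parcel − T_env = -1.96 − (-12.56) = +10.6°C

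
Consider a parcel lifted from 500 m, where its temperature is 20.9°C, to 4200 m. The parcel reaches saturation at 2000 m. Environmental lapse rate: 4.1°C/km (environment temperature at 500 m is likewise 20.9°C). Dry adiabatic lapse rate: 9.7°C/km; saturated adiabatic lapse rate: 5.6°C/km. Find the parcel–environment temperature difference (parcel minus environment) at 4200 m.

-11.7°C (parcel cooler than environment)

Parcel:
  500–2000 m, dry: Δz = 1.5 km ⇒ ΔT = -14.55°C; T = 6.35°C
  2000–4200 m, saturated: Δz = 2.2 km ⇒ ΔT = -12.32°C; T = -5.97°C
Environment:
  500–4200 m, environment: Δz = 3.7 km ⇒ ΔT = -15.17°C; T = 5.73°C
T_parcel − T_env = -5.97 − 5.73 = -11.7°C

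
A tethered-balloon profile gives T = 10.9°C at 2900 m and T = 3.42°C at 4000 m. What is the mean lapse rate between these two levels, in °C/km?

6.8°C/km

Γ = −ΔT/Δz = (10.9 − 3.42) / (4000 − 2900) m
  = 7.48°C / 1.1 km = 6.8°C/km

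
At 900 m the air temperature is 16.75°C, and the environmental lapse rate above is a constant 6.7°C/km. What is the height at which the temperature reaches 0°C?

3400 m

Height above start = (16.75 − 0) / 6.7 = 2.5 km
Altitude = 900 m + 2500 m = 3400 m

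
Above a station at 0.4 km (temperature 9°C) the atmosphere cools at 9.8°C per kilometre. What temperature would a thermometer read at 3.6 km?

400 → 3600 m (environmental, 9.8°C/km): ΔT = -9.8 × 3.2 = -31.36°C → T = -22.36°C

-22.36°C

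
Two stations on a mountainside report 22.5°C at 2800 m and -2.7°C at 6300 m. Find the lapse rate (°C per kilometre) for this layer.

Γ = −ΔT/Δz = (22.5 − (-2.7)) / (6300 − 2800) m
  = 25.2°C / 3.5 km = 7.2°C/km

7.2°C/km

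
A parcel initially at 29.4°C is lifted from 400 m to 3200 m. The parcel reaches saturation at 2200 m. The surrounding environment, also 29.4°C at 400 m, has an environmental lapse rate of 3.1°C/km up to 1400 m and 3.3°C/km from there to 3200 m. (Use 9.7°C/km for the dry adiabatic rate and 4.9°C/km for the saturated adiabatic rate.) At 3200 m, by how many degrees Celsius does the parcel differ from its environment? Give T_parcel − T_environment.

Parcel:
  400–2200 m, dry: Δz = 1.8 km ⇒ ΔT = -17.46°C; T = 11.94°C
  2200–3200 m, saturated: Δz = 1 km ⇒ ΔT = -4.9°C; T = 7.04°C
Environment:
  400–1400 m, environment, lower layer: Δz = 1 km ⇒ ΔT = -3.1°C; T = 26.3°C
  1400–3200 m, environment, upper layer: Δz = 1.8 km ⇒ ΔT = -5.94°C; T = 20.36°C
T_parcel − T_env = 7.04 − 20.36 = -13.32°C

-13.32°C (parcel cooler than environment)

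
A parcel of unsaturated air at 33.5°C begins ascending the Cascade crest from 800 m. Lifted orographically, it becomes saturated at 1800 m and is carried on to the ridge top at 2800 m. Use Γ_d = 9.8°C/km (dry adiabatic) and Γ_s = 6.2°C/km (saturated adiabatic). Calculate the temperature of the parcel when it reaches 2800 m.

Dry to 1800 m: -9.8 × 1 km = -9.8°C, so T = 23.7°C.
Saturated to 2800 m: -6.2 × 1 km = -6.2°C, so T = 17.5°C.

17.5°C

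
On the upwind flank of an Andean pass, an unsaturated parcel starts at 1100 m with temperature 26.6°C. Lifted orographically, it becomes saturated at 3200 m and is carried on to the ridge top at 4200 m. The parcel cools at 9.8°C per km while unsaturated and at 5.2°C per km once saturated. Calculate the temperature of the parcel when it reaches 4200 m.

0.82°C

From 1100 m to 3200 m (dry): cools by 9.8 × 2.1 = 20.58°C, giving 6.02°C.
From 3200 m to 4200 m (saturated): cools by 5.2 × 1 = 5.2°C, giving 0.82°C.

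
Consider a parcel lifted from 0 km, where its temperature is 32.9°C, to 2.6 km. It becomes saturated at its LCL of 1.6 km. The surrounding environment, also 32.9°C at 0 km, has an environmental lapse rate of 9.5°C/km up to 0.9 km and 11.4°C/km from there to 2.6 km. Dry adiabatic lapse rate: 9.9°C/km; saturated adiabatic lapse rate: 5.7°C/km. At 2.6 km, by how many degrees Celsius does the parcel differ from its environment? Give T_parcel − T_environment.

Parcel:
  From 0 m to 1600 m (dry): cools by 9.9 × 1.6 = 15.84°C, giving 17.06°C.
  From 1600 m to 2600 m (saturated): cools by 5.7 × 1 = 5.7°C, giving 11.36°C.
Environment:
  From 0 m to 900 m (environment, lower layer): cools by 9.5 × 0.9 = 8.55°C, giving 24.35°C.
  From 900 m to 2600 m (environment, upper layer): cools by 11.4 × 1.7 = 19.38°C, giving 4.97°C.
T_parcel − T_env = 11.36 − 4.97 = +6.39°C

+6.39°C (parcel warmer than environment)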